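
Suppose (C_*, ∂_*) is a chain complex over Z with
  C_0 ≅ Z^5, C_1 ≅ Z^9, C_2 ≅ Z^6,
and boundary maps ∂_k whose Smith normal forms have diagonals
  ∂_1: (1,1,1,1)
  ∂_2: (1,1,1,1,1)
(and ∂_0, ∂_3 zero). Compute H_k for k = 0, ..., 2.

H_0 = Z,  H_1 = 0,  H_2 = Z.

H_0: b_0 = 5 − 0 − 4 = 1; torsion from ∂_1 factors > 1: none. So H_0 = Z.
H_1: b_1 = 9 − 4 − 5 = 0; torsion from ∂_2 factors > 1: none. So H_1 = 0.
H_2: b_2 = 6 − 5 − 0 = 1; torsion from ∂_3 factors > 1: none. So H_2 = Z.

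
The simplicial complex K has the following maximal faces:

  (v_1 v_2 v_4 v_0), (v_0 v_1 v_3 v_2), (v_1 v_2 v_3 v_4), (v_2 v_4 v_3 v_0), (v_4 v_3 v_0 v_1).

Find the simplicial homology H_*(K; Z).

H_0 ≅ Z,  H_1 = 0,  H_2 = 0,  H_3 ≅ Z.

K has 5 vertices, 10 edges, 10 triangles, 5 3-simplices.
rank ∂_0 = 0, rank ∂_1 = 4 ⇒ b_0 = 5 − 0 − 4 = 1; all invariant factors of ∂_1 are 1 so no torsion. So H_0 ≅ Z.
rank ∂_1 = 4, rank ∂_2 = 6 ⇒ b_1 = 10 − 4 − 6 = 0; all invariant factors of ∂_2 are 1 so no torsion. So H_1 ≅ 0.
rank ∂_2 = 6, rank ∂_3 = 4 ⇒ b_2 = 10 − 6 − 4 = 0; all invariant factors of ∂_3 are 1 so no torsion. So H_2 ≅ 0.
rank ∂_3 = 4, rank ∂_4 = 0 ⇒ b_3 = 5 − 4 − 0 = 1. So H_3 ≅ Z.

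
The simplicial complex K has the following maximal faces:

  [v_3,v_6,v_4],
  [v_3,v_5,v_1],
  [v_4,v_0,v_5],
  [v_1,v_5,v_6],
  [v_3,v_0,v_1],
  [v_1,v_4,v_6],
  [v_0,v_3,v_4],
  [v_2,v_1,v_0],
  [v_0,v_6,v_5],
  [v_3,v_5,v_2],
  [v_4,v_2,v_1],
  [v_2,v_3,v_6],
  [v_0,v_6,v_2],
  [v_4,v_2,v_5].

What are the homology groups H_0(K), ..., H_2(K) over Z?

H_0 ≅ Z,  H_1 ≅ Z^2,  H_2 ≅ Z.

Take the total order v_0 < v_1 < v_2 < v_3 < v_4 < v_5 < v_6 on the vertex set. Then K (dimension 2) consists of the simplices:

  0-simplices (7): [v_0], [v_1], [v_2], [v_3], [v_4], [v_5], [v_6]
  1-simplices (21): (21 of them)
  2-simplices (14): (14 of them)

Hence C_0 ≅ Z^7, C_1 ≅ Z^21, C_2 ≅ Z^14.

Boundary ∂_1: C_1 → C_0 is given by ∂[p,q] = [q] − [p]. For instance
  ∂[v_1,v_6] = [v_6] − [v_1].
As a 7×21 matrix over Z this has rank 6, with invariant factors (1,1,1,1,1,1).

Boundary ∂_2: C_2 → C_1 acts by ∂[p,q,r] = [q,r] − [p,r] + [p,q]. For instance
  ∂[v_0,v_3,v_4] = [v_3,v_4] − [v_0,v_4] + [v_0,v_3],
  ∂[v_2,v_3,v_6] = [v_3,v_6] − [v_2,v_6] + [v_2,v_3].
The 21×14 boundary matrix has rank 13 and Smith normal form diag(1,1,1,1,1,1,1,1,1,1,1,1,1).

From H_k ≅ ker(∂_k) / im(∂_{k+1}) we obtain:

  H_0: rank C_0 − rank ∂_1 = 7 − 6 = 1, and the invariant factors of ∂_1 are all 1, so H_0 ≅ Z.
  H_1: rank ker ∂_1 − rank ∂_2 = (21 − 6) − 13 = 2, and the invariant factors of ∂_2 are all 1, so H_1 ≅ Z^2.
  H_2: rank ker ∂_2 − rank ∂_3 = (14 − 13) − 0 = 1, and there is no ∂_3, so H_2 ≅ Z.

(K is a triangulation of the torus T^2.)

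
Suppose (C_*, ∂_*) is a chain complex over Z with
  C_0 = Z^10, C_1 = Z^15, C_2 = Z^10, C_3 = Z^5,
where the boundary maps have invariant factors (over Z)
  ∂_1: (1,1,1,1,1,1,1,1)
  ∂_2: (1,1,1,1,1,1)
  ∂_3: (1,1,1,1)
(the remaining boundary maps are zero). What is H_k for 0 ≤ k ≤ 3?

H_0 = Z^2,  H_1 = Z,  H_2 = 0,  H_3 = Z.

H_0: b_0 = 10 − 0 − 8 = 2; torsion from ∂_1 factors > 1: none. So H_0 = Z^2.
H_1: b_1 = 15 − 8 − 6 = 1; torsion from ∂_2 factors > 1: none. So H_1 = Z.
H_2: b_2 = 10 − 6 − 4 = 0; torsion from ∂_3 factors > 1: none. So H_2 = 0.
H_3: b_3 = 5 − 4 − 0 = 1; torsion from ∂_4 factors > 1: none. So H_3 = Z.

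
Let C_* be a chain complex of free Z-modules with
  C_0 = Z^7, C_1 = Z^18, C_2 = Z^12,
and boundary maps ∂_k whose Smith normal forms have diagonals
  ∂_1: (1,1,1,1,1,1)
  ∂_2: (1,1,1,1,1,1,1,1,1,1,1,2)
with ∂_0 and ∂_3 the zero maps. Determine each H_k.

H_0: b_0 = 7 − 0 − 6 = 1; torsion from ∂_1 factors > 1: none. So H_0 ≅ Z.
H_1: b_1 = 18 − 6 − 12 = 0; torsion from ∂_2 factors > 1: [2]. So H_1 ≅ Z_2.
H_2: b_2 = 12 − 12 − 0 = 0; torsion from ∂_3 factors > 1: none. So H_2 ≅ 0.

H_0 ≅ Z,  H_1 ≅ Z_2,  H_2 = 0.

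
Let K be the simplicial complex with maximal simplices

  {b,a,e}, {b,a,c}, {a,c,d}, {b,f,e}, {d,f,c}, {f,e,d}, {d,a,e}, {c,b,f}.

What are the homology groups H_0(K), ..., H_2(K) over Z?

We work with the vertex ordering a < b < c < d < e < f. The simplices of K, each written with vertices in increasing order, are:

  0-simplices (6): a, b, c, d, e, f
  1-simplices (12): ab, ac, ad, ae, bc, be, bf, cd, cf, de, df, ef
  2-simplices (8): abc, abe, acd, ade, bcf, bef, cdf, def

Hence C_0 ≅ Z^6, C_1 ≅ Z^12, C_2 ≅ Z^8.

The boundary map ∂_1: C_1 → C_0 sends each edge [p,q] (with p < q) to q − p.
The resulting 6×12 matrix has rank 5, and its Smith normal form has invariant factors (1,1,1,1,1).

The boundary map ∂_2: C_2 → C_1 sends each 2-simplex [p,q,r] to [q,r] − [p,r] + [p,q]. For instance
  ∂ade = de − ae + ad,
  ∂acd = cd − ad + ac.
This gives a 12×8 integer matrix of rank 7; reducing to Smith normal form yields diagonal entries (1,1,1,1,1,1,1).

Now H_k = ker ∂_k / im ∂_{k+1}, so:

  H_0: rank C_0 − rank ∂_1 = 6 − 5 = 1, and the invariant factors of ∂_1 are all 1, so H_0 ≅ Z.
  H_1: rank ker ∂_1 − rank ∂_2 = (12 − 5) − 7 = 0, and the invariant factors of ∂_2 are all 1, so H_1 ≅ 0.
  H_2: rank ker ∂_2 − rank ∂_3 = (8 − 7) − 0 = 1, and there is no ∂_3, so H_2 ≅ Z.

(K is a triangulation of the 2-sphere S^2.)

H_0 ≅ Z,  H_1 = 0,  H_2 ≅ Z.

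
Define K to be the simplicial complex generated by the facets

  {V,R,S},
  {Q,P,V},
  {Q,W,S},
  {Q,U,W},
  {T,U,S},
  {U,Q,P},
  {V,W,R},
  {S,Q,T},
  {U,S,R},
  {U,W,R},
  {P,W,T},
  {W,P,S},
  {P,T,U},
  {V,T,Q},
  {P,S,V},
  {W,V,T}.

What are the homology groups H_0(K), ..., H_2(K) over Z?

H_0 ≅ Z,  H_1 ≅ Z^2,  H_2 ≅ Z.

Take the total order P < Q < R < S < T < U < V < W on the vertex set. Then K (dimension 2) consists of the simplices:

  0-simplices (8): P, Q, R, S, T, U, V, W
  1-simplices (24): PQ, PS, PT, PU, PV, PW, QS, QT, QU, QV, QW, RS, RU, RV, RW, ST, SU, SV, SW, TU, TV, TW, UW, VW
  2-simplices (16): PQU, PQV, PSV, PSW, PTU, PTW, QST, QSW, QTV, QUW, RSU, RSV, RUW, RVW, STU, TVW

so the chain groups are C_0 ≅ Z^8, C_1 ≅ Z^24, C_2 ≅ Z^16.

The boundary map ∂_1: C_1 → C_0 maps an edge to its endpoints' difference, ∂[p,q] = q − p.
The 8×24 boundary matrix has rank 7 and Smith normal form diag(1,1,1,1,1,1,1).

Boundary ∂_2: C_2 → C_1 sends each 2-simplex [p,q,r] to [q,r] − [p,r] + [p,q]. For instance
  ∂TVW = VW − TW + TV,
  ∂STU = TU − SU + ST.
This gives a 24×16 integer matrix of rank 15; reducing to Smith normal form yields diagonal entries (1,1,1,1,1,1,1,1,1,1,1,1,1,1,1).

Now H_k = ker ∂_k / im ∂_{k+1}, so:

  H_0: rank C_0 − rank ∂_1 = 8 − 7 = 1, and the invariant factors of ∂_1 are all 1, so H_0 ≅ Z.
  H_1: rank ker ∂_1 − rank ∂_2 = (24 − 7) − 15 = 2, and the invariant factors of ∂_2 are all 1, so H_1 ≅ Z^2.
  H_2: rank ker ∂_2 − rank ∂_3 = (16 − 15) − 0 = 1, and there is no ∂_3, so H_2 ≅ Z.

As a check, the Euler characteristic is 8 − 24 + 16 = 0, which agrees with 1 − 2 + 1 = 0.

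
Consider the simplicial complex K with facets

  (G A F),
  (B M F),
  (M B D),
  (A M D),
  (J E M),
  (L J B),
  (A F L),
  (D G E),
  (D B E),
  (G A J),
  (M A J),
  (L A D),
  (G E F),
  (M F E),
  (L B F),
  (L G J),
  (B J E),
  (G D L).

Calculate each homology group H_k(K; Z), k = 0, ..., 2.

Take the total order A < B < D < E < F < G < J < L < M on the vertex set. Then K (dimension 2) consists of the simplices:

  0-simplices (9): A, B, D, E, F, G, J, L, M
  1-simplices (27): AD, AF, AG, AJ, AL, AM, BD, BE, BF, BJ, BL, BM, DE, DG, DL, DM, EF, EG, EJ, EM, FG, FL, FM, GJ, GL, JL, JM
  2-simplices (18): ADL, ADM, AFG, AFL, AGJ, AJM, BDE, BDM, BEJ, BFL, BFM, BJL, DEG, DGL, EFG, EFM, EJM, GJL

Hence C_0 ≅ Z^9, C_1 ≅ Z^27, C_2 ≅ Z^18.

Boundary ∂_1: C_1 → C_0 maps an edge to its endpoints' difference, ∂[p,q] = q − p. For instance
  ∂GL = L − G.
The resulting 9×27 matrix has rank 8, and its Smith normal form has invariant factors (1,1,1,1,1,1,1,1).

∂_2: C_2 → C_1 acts by ∂[p,q,r] = [q,r] − [p,r] + [p,q]. For instance
  ∂AFL = FL − AL + AF,
  ∂GJL = JL − GL + GJ.
This gives a 27×18 integer matrix of rank 18; reducing to Smith normal form yields diagonal entries (1,1,1,1,1,1,1,1,1,1,1,1,1,1,1,1,1,2).

Now H_k = ker ∂_k / im ∂_{k+1}, so:

  H_0: rank C_0 − rank ∂_1 = 9 − 8 = 1, and the invariant factors of ∂_1 are all 1, so H_0 ≅ Z.
  H_1: rank ker ∂_1 − rank ∂_2 = (27 − 8) − 18 = 1, and ∂_2 has invariant factor 2 > 1, so H_1 ≅ Z ⊕ Z/2.
  H_2: rank ker ∂_2 − rank ∂_3 = (18 − 18) − 0 = 0, and there is no ∂_3, so H_2 ≅ 0.

As a check, the Euler characteristic is 9 − 27 + 18 = 0, which agrees with 1 − 1 + 0 = 0.

H_0 = Z,  H_1 = Z ⊕ Z/2,  H_2 = 0.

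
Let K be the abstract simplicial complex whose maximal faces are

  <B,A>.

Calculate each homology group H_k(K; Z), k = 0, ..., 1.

Fix the vertex order A < B and write every simplex with vertices in increasing order. Then dim K = 1 and the simplices of K are:

  0-simplices (2): A, B
  1-simplices (1): AB

so the chain groups are C_0 ≅ Z^2, C_1 ≅ Z^1.

Boundary ∂_1: C_1 → C_0 is given by ∂[p,q] = [q] − [p]. For instance
  ∂AB = B − A.
As a 2×1 matrix over Z this has rank 1, with invariant factors (1).

Computing H_k = (kernel of ∂_k) / (image of ∂_{k+1}):

  H_0: rank C_0 − rank ∂_1 = 2 − 1 = 1, and the invariant factors of ∂_1 are all 1, so H_0 = Z.
  H_1: rank ker ∂_1 − rank ∂_2 = (1 − 1) − 0 = 0, and there is no ∂_2, so H_1 = 0.

As a check, the Euler characteristic is 2 − 1 = 1, which agrees with 1 − 0 = 1.
(K is a triangulation of the 1-simplex.)

H_0 ≅ Z,  H_1 = 0.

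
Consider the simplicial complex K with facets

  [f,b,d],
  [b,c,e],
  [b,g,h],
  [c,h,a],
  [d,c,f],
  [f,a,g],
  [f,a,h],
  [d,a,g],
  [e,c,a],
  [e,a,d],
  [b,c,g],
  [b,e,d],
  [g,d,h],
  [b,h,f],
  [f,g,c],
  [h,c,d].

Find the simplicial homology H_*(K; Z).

H_0 ≅ Z,  H_1 ≅ Z^2,  H_2 ≅ Z.

We work with the vertex ordering a < b < c < d < e < f < g < h. The simplices of K, each written with vertices in increasing order, are:

  0-simplices (8): a, b, c, d, e, f, g, h
  1-simplices (24): ac, ad, ae, af, ag, ah, bc, bd, be, bf, bg, bh, cd, ce, cf, cg, ch, de, df, dg, dh, fg, fh, gh
  2-simplices (16): ace, ach, ade, adg, afg, afh, bce, bcg, bde, bdf, bfh, bgh, cdf, cdh, cfg, dgh

so the chain groups are C_0 ≅ Z^8, C_1 ≅ Z^24, C_2 ≅ Z^16.

Boundary ∂_1: C_1 → C_0 maps an edge to its endpoints' difference, ∂[p,q] = q − p. For instance
  ∂bd = d − b.
This gives a 8×24 integer matrix of rank 7; reducing to Smith normal form yields diagonal entries (1,1,1,1,1,1,1).

∂_2: C_2 → C_1 acts by ∂[p,q,r] = [q,r] − [p,r] + [p,q]. For instance
  ∂bgh = gh − bh + bg,
  ∂bcg = cg − bg + bc.
This gives a 24×16 integer matrix of rank 15; reducing to Smith normal form yields diagonal entries (1,1,1,1,1,1,1,1,1,1,1,1,1,1,1).

Now H_k = ker ∂_k / im ∂_{k+1}, so:

  H_0: rank C_0 − rank ∂_1 = 8 − 7 = 1, and the invariant factors of ∂_1 are all 1, so H_0 ≅ Z.
  H_1: rank ker ∂_1 − rank ∂_2 = (24 − 7) − 15 = 2, and the invariant factors of ∂_2 are all 1, so H_1 ≅ Z^2.
  H_2: rank ker ∂_2 − rank ∂_3 = (16 − 15) − 0 = 1, and there is no ∂_3, so H_2 ≅ Z.

As a check, the Euler characteristic is 8 − 24 + 16 = 0, which agrees with 1 − 2 + 1 = 0.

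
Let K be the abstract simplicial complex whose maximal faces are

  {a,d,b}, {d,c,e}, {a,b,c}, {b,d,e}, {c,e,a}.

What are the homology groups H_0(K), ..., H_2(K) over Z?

K has 5 vertices, 10 edges, 5 triangles.
rank ∂_0 = 0, rank ∂_1 = 4 ⇒ b_0 = 5 − 0 − 4 = 1; all invariant factors of ∂_1 are 1 so no torsion. So H_0 = Z.
rank ∂_1 = 4, rank ∂_2 = 5 ⇒ b_1 = 10 − 4 − 5 = 1; all invariant factors of ∂_2 are 1 so no torsion. So H_1 = Z.
rank ∂_2 = 5, rank ∂_3 = 0 ⇒ b_2 = 5 − 5 − 0 = 0. So H_2 = 0.

H_0 = Z,  H_1 = Z,  H_2 = 0.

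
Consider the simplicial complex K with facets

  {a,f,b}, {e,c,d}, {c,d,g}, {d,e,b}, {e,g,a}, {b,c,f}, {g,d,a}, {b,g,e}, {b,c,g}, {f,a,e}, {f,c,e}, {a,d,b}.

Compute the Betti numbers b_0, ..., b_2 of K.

b_0 = 1, b_1 = 0, b_2 = 0.

Take the total order a < b < c < d < e < f < g on the vertex set. Then K (dimension 2) consists of the simplices:

  0-simplices (7): a, b, c, d, e, f, g
  1-simplices (18): ab, ad, ae, af, ag, bc, bd, be, bf, bg, cd, ce, cf, cg, de, dg, ef, eg
  2-simplices (12): abd, abf, adg, aef, aeg, bcf, bcg, bde, beg, cde, cdg, cef

Hence C_0 ≅ Z^7, C_1 ≅ Z^18, C_2 ≅ Z^12.

Boundary ∂_1: C_1 → C_0 maps an edge to its endpoints' difference, ∂[p,q] = q − p. For instance
  ∂bg = g − b.
This gives a 7×18 integer matrix of rank 6; reducing to Smith normal form yields diagonal entries (1,1,1,1,1,1).

The boundary map ∂_2: C_2 → C_1 sends each 2-simplex [p,q,r] to [q,r] − [p,r] + [p,q]. For instance
  ∂adg = dg − ag + ad,
  ∂cde = de − ce + cd.
The resulting 18×12 matrix has rank 12, and its Smith normal form has invariant factors (1,1,1,1,1,1,1,1,1,1,1,2).

Computing H_k = (kernel of ∂_k) / (image of ∂_{k+1}):

  H_0: rank C_0 − rank ∂_1 = 7 − 6 = 1, and the invariant factors of ∂_1 are all 1, so H_0 ≅ Z.
  H_1: rank ker ∂_1 − rank ∂_2 = (18 − 6) − 12 = 0, and ∂_2 has invariant factor 2 > 1, so H_1 ≅ Z_2.
  H_2: rank ker ∂_2 − rank ∂_3 = (12 − 12) − 0 = 0, and there is no ∂_3, so H_2 ≅ 0.

As a check, the Euler characteristic is 7 − 18 + 12 = 1, which agrees with 1 − 0 + 0 = 1.

Hence the Betti numbers are b_0 = 1, b_1 = 0, b_2 = 0.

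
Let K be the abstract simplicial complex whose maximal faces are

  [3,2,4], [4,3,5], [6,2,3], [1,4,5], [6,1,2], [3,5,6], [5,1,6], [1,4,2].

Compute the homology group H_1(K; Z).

Order the vertices as 1 < 2 < 3 < 4 < 5 < 6. Listing each simplex with vertices in this order, K has dimension 2 with simplices:

  0-simplices (6): [1], [2], [3], [4], [5], [6]
  1-simplices (12): [1,2], [1,4], [1,5], [1,6], [2,3], [2,4], [2,6], [3,4], [3,5], [3,6], [4,5], [5,6]
  2-simplices (8): [1,2,4], [1,2,6], [1,4,5], [1,5,6], [2,3,4], [2,3,6], [3,4,5], [3,5,6]

giving chain groups C_0 ≅ Z^6, C_1 ≅ Z^12, C_2 ≅ Z^8.

∂_1: C_1 → C_0 sends each edge [p,q] (with p < q) to q − p.
The resulting 6×12 matrix has rank 5, and its Smith normal form has invariant factors (1,1,1,1,1).

∂_2: C_2 → C_1 acts by ∂[p,q,r] = [q,r] − [p,r] + [p,q]. For instance
  ∂[3,4,5] = [4,5] − [3,5] + [3,4],
  ∂[1,2,4] = [2,4] − [1,4] + [1,2].
The 12×8 boundary matrix has rank 7 and Smith normal form diag(1,1,1,1,1,1,1).

From H_k ≅ ker(∂_k) / im(∂_{k+1}) we obtain:

  H_1: rank ker ∂_1 − rank ∂_2 = (12 − 5) − 7 = 0, and the invariant factors of ∂_2 are all 1, so H_1 = 0.

(K is a triangulation of the 2-sphere S^2.)

H_1 ≅ 0.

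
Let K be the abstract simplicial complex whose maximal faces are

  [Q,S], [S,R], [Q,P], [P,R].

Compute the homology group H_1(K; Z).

H_1 ≅ Z.

K has 4 vertices, 4 edges.
rank ∂_1 = 3, rank ∂_2 = 0 ⇒ b_1 = 4 − 3 − 0 = 1. So H_1 ≅ Z.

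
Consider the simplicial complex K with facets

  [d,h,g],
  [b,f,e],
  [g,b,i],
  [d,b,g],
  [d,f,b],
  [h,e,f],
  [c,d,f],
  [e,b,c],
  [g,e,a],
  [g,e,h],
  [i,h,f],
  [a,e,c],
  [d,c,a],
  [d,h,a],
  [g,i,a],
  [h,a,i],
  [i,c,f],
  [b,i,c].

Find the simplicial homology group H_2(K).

H_2 ≅ 0.

Order the vertices as a < b < c < d < e < f < g < h < i. Listing each simplex with vertices in this order, K has dimension 2 with simplices:

  0-simplices (9): a, b, c, d, e, f, g, h, i
  1-simplices (27): ac, ad, ae, ag, ah, ai, bc, bd, be, bf, bg, bi, cd, ce, cf, ci, df, dg, dh, ef, eg, eh, fh, fi, gh, gi, hi
  2-simplices (18): acd, ace, adh, aeg, agi, ahi, bce, bci, bdf, bdg, bef, bgi, cdf, cfi, dgh, efh, egh, fhi

so the chain groups are C_0 ≅ Z^9, C_1 ≅ Z^27, C_2 ≅ Z^18.

Boundary ∂_1: C_1 → C_0 is given by ∂[p,q] = [q] − [p].
The 9×27 boundary matrix has rank 8 and Smith normal form diag(1,1,1,1,1,1,1,1).

The boundary map ∂_2: C_2 → C_1 sends each 2-simplex [p,q,r] to [q,r] − [p,r] + [p,q]. For instance
  ∂efh = fh − eh + ef,
  ∂adh = dh − ah + ad.
This gives a 27×18 integer matrix of rank 18; reducing to Smith normal form yields diagonal entries (1,1,1,1,1,1,1,1,1,1,1,1,1,1,1,1,1,2).

Reading off H_k = ker ∂_k / im ∂_{k+1}:

  H_2: rank ker ∂_2 − rank ∂_3 = (18 − 18) − 0 = 0, and there is no ∂_3, so H_2 = 0.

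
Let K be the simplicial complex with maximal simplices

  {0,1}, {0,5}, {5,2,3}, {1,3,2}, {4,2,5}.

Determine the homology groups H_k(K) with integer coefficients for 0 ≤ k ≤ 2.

Take the total order 0 < 1 < 2 < 3 < 4 < 5 on the vertex set. Then K (dimension 2) consists of the simplices:

  0-simplices (6): [0], [1], [2], [3], [4], [5]
  1-simplices (9): [0,1], [0,5], [1,2], [1,3], [2,3], [2,4], [2,5], [3,5], [4,5]
  2-simplices (3): [1,2,3], [2,3,5], [2,4,5]

giving chain groups C_0 ≅ Z^6, C_1 ≅ Z^9, C_2 ≅ Z^3.

The boundary map ∂_1: C_1 → C_0 is given by ∂[p,q] = [q] − [p]. For instance
  ∂[2,4] = [4] − [2].
The resulting 6×9 matrix has rank 5, and its Smith normal form has invariant factors (1,1,1,1,1).

The boundary map ∂_2: C_2 → C_1 sends each 2-simplex [p,q,r] to [q,r] − [p,r] + [p,q]. For instance
  ∂[2,3,5] = [3,5] − [2,5] + [2,3],
  ∂[1,2,3] = [2,3] − [1,3] + [1,2].
This gives a 9×3 integer matrix of rank 3; reducing to Smith normal form yields diagonal entries (1,1,1).

Computing H_k = (kernel of ∂_k) / (image of ∂_{k+1}):

  H_0: rank C_0 − rank ∂_1 = 6 − 5 = 1, and the invariant factors of ∂_1 are all 1, so H_0 = Z.
  H_1: rank ker ∂_1 − rank ∂_2 = (9 − 5) − 3 = 1, and the invariant factors of ∂_2 are all 1, so H_1 = Z.
  H_2: rank ker ∂_2 − rank ∂_3 = (3 − 3) − 0 = 0, and there is no ∂_3, so H_2 = 0.

H_0 = Z,  H_1 = Z,  H_2 = 0.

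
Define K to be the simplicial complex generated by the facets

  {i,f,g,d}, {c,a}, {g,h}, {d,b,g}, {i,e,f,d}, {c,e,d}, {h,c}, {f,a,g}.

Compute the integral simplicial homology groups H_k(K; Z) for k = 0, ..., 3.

K has 9 vertices, 18 edges, 10 triangles, 2 3-simplices.
rank ∂_0 = 0, rank ∂_1 = 8 ⇒ b_0 = 9 − 0 − 8 = 1; all invariant factors of ∂_1 are 1 so no torsion. So H_0 = Z.
rank ∂_1 = 8, rank ∂_2 = 8 ⇒ b_1 = 18 − 8 − 8 = 2; all invariant factors of ∂_2 are 1 so no torsion. So H_1 = Z^2.
rank ∂_2 = 8, rank ∂_3 = 2 ⇒ b_2 = 10 − 8 − 2 = 0; all invariant factors of ∂_3 are 1 so no torsion. So H_2 = 0.
rank ∂_3 = 2, rank ∂_4 = 0 ⇒ b_3 = 2 − 2 − 0 = 0. So H_3 = 0.

H_0 ≅ Z,  H_1 ≅ Z^2,  H_2 = 0,  H_3 = 0.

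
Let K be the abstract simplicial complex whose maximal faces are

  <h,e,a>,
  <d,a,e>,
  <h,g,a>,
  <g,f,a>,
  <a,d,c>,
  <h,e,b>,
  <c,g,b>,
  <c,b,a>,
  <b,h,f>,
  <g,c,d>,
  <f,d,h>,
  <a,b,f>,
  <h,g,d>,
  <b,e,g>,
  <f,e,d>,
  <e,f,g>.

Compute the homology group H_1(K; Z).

H_1 = Z^2.

Take the total order a < b < c < d < e < f < g < h on the vertex set. Then K (dimension 2) consists of the simplices:

  0-simplices (8): a, b, c, d, e, f, g, h
  1-simplices (24): ab, ac, ad, ae, af, ag, ah, bc, be, bf, bg, bh, cd, cg, de, df, dg, dh, ef, eg, eh, fg, fh, gh
  2-simplices (16): abc, abf, acd, ade, aeh, afg, agh, bcg, beg, beh, bfh, cdg, def, dfh, dgh, efg

giving chain groups C_0 ≅ Z^8, C_1 ≅ Z^24, C_2 ≅ Z^16.

The boundary map ∂_1: C_1 → C_0 is given by ∂[p,q] = [q] − [p].
The 8×24 boundary matrix has rank 7 and Smith normal form diag(1,1,1,1,1,1,1).

The boundary map ∂_2: C_2 → C_1 maps a triangle to the signed sum of its edges. For instance
  ∂def = ef − df + de,
  ∂bfh = fh − bh + bf.
This gives a 24×16 integer matrix of rank 15; reducing to Smith normal form yields diagonal entries (1,1,1,1,1,1,1,1,1,1,1,1,1,1,1).

Computing H_k = (kernel of ∂_k) / (image of ∂_{k+1}):

  H_1: rank ker ∂_1 − rank ∂_2 = (24 − 7) − 15 = 2, and the invariant factors of ∂_2 are all 1, so H_1 ≅ Z^2.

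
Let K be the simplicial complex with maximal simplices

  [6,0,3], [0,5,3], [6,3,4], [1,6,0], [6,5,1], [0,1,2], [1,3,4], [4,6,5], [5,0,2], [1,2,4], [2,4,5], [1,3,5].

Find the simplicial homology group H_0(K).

Take the total order 0 < 1 < 2 < 3 < 4 < 5 < 6 on the vertex set. Then K (dimension 2) consists of the simplices:

  0-simplices (7): [0], [1], [2], [3], [4], [5], [6]
  1-simplices (18): [0,1], [0,2], [0,3], [0,5], [0,6], [1,2], [1,3], [1,4], [1,5], [1,6], [2,4], [2,5], [3,4], [3,5], [3,6], [4,5], [4,6], [5,6]
  2-simplices (12): [0,1,2], [0,1,6], [0,2,5], [0,3,5], [0,3,6], [1,2,4], [1,3,4], [1,3,5], [1,5,6], [2,4,5], [3,4,6], [4,5,6]

so the chain groups are C_0 ≅ Z^7, C_1 ≅ Z^18, C_2 ≅ Z^12.

Boundary ∂_1: C_1 → C_0 maps an edge to its endpoints' difference, ∂[p,q] = q − p.
The resulting 7×18 matrix has rank 6, and its Smith normal form has invariant factors (1,1,1,1,1,1).

∂_2: C_2 → C_1 maps a triangle to the signed sum of its edges. For instance
  ∂[1,3,5] = [3,5] − [1,5] + [1,3],
  ∂[0,3,5] = [3,5] − [0,5] + [0,3].
As a 18×12 matrix over Z this has rank 12, with invariant factors (1,1,1,1,1,1,1,1,1,1,1,2).

Reading off H_k = ker ∂_k / im ∂_{k+1}:

  H_0: rank C_0 − rank ∂_1 = 7 − 6 = 1, and the invariant factors of ∂_1 are all 1, so H_0 = Z.

(K is a triangulation of the real projective plane RP^2.)

H_0 = Z.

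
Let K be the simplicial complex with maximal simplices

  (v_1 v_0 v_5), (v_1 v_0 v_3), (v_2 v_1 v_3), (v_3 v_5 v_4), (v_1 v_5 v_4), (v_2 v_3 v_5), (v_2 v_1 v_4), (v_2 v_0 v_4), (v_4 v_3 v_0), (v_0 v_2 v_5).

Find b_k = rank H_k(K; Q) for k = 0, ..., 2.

b_0 = 1, b_1 = 0, b_2 = 0.

Order the vertices as v_0 < v_1 < v_2 < v_3 < v_4 < v_5. Listing each simplex with vertices in this order, K has dimension 2 with simplices:

  0-simplices (6): [v_0], [v_1], [v_2], [v_3], [v_4], [v_5]
  1-simplices (15): (15 of them)
  2-simplices (10): [v_0,v_1,v_3], [v_0,v_1,v_5], [v_0,v_2,v_4], [v_0,v_2,v_5], [v_0,v_3,v_4], [v_1,v_2,v_3], [v_1,v_2,v_4], [v_1,v_4,v_5], [v_2,v_3,v_5], [v_3,v_4,v_5]

Hence C_0 ≅ Z^6, C_1 ≅ Z^15, C_2 ≅ Z^10.

∂_1: C_1 → C_0 sends each edge [p,q] (with p < q) to q − p. For instance
  ∂[v_0,v_5] = [v_5] − [v_0].
As a 6×15 matrix over Z this has rank 5, with invariant factors (1,1,1,1,1).

∂_2: C_2 → C_1 maps a triangle to the signed sum of its edges. For instance
  ∂[v_3,v_4,v_5] = [v_4,v_5] − [v_3,v_5] + [v_3,v_4],
  ∂[v_0,v_2,v_5] = [v_2,v_5] − [v_0,v_5] + [v_0,v_2].
The 15×10 boundary matrix has rank 10 and Smith normal form diag(1,1,1,1,1,1,1,1,1,2).

Now H_k = ker ∂_k / im ∂_{k+1}, so:

  H_0: rank C_0 − rank ∂_1 = 6 − 5 = 1, and the invariant factors of ∂_1 are all 1, so H_0 ≅ Z.
  H_1: rank ker ∂_1 − rank ∂_2 = (15 − 5) − 10 = 0, and ∂_2 has invariant factor 2 > 1, so H_1 ≅ Z/2.
  H_2: rank ker ∂_2 − rank ∂_3 = (10 − 10) − 0 = 0, and there is no ∂_3, so H_2 ≅ 0.

As a check, the Euler characteristic is 6 − 15 + 10 = 1, which agrees with 1 − 0 + 0 = 1.

Hence the Betti numbers are b_0 = 1, b_1 = 0, b_2 = 0.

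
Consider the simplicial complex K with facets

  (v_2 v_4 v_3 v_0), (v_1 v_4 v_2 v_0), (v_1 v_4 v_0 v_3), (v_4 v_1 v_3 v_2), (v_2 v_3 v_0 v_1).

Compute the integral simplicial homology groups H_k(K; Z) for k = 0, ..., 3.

Take the total order v_0 < v_1 < v_2 < v_3 < v_4 on the vertex set. Then K (dimension 3) consists of the simplices:

  0-simplices (5): [v_0], [v_1], [v_2], [v_3], [v_4]
  1-simplices (10): [v_0,v_1], [v_0,v_2], [v_0,v_3], [v_0,v_4], [v_1,v_2], [v_1,v_3], [v_1,v_4], [v_2,v_3], [v_2,v_4], [v_3,v_4]
  2-simplices (10): [v_0,v_1,v_2], [v_0,v_1,v_3], [v_0,v_1,v_4], [v_0,v_2,v_3], [v_0,v_2,v_4], [v_0,v_3,v_4], [v_1,v_2,v_3], [v_1,v_2,v_4], [v_1,v_3,v_4], [v_2,v_3,v_4]
  3-simplices (5): [v_0,v_1,v_2,v_3], [v_0,v_1,v_2,v_4], [v_0,v_1,v_3,v_4], [v_0,v_2,v_3,v_4], [v_1,v_2,v_3,v_4]

so the chain groups are C_0 ≅ Z^5, C_1 ≅ Z^10, C_2 ≅ Z^10, C_3 ≅ Z^5.

The boundary map ∂_1: C_1 → C_0 sends each edge [p,q] (with p < q) to q − p. For instance
  ∂[v_1,v_3] = [v_3] − [v_1].
The 5×10 boundary matrix has rank 4 and Smith normal form diag(1,1,1,1).

The boundary map ∂_2: C_2 → C_1 maps a triangle to the signed sum of its edges. For instance
  ∂[v_0,v_1,v_3] = [v_1,v_3] − [v_0,v_3] + [v_0,v_1],
  ∂[v_0,v_3,v_4] = [v_3,v_4] − [v_0,v_4] + [v_0,v_3].
This gives a 10×10 integer matrix of rank 6; reducing to Smith normal form yields diagonal entries (1,1,1,1,1,1).

∂_3: C_3 → C_2 sends each 3-simplex σ to the alternating sum Σ_i (−1)^i (σ with its i-th vertex removed). For instance
  ∂[v_0,v_1,v_2,v_4] = [v_1,v_2,v_4] − [v_0,v_2,v_4] + [v_0,v_1,v_4] − [v_0,v_1,v_2],
  ∂[v_1,v_2,v_3,v_4] = [v_2,v_3,v_4] − [v_1,v_3,v_4] + [v_1,v_2,v_4] − [v_1,v_2,v_3].
The 10×5 boundary matrix has rank 4 and Smith normal form diag(1,1,1,1).

Reading off H_k = ker ∂_k / im ∂_{k+1}:

  H_0: rank C_0 − rank ∂_1 = 5 − 4 = 1, and the invariant factors of ∂_1 are all 1, so H_0 = Z.
  H_1: rank ker ∂_1 − rank ∂_2 = (10 − 4) − 6 = 0, and the invariant factors of ∂_2 are all 1, so H_1 = 0.
  H_2: rank ker ∂_2 − rank ∂_3 = (10 − 6) − 4 = 0, and the invariant factors of ∂_3 are all 1, so H_2 = 0.
  H_3: rank ker ∂_3 − rank ∂_4 = (5 − 4) − 0 = 1, and there is no ∂_4, so H_3 = Z.

H_0 = Z,  H_1 = 0,  H_2 = 0,  H_3 = Z.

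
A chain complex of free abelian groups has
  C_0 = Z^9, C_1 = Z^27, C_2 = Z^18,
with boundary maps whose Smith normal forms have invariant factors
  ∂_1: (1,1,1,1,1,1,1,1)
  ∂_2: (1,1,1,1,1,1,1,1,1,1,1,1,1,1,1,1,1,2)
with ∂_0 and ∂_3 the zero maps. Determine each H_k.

H_0 = Z,  H_1 = Z ⊕ Z/2,  H_2 = 0.

H_0: b_0 = 9 − 0 − 8 = 1; torsion from ∂_1 factors > 1: none. So H_0 = Z.
H_1: b_1 = 27 − 8 − 18 = 1; torsion from ∂_2 factors > 1: [2]. So H_1 = Z ⊕ Z/2.
H_2: b_2 = 18 − 18 − 0 = 0; torsion from ∂_3 factors > 1: none. So H_2 = 0.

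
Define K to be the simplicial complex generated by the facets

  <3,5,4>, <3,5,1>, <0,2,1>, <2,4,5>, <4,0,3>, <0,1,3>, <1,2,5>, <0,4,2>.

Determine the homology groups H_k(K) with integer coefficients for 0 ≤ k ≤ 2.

H_0 = Z,  H_1 = 0,  H_2 = Z.

Order the vertices as 0 < 1 < 2 < 3 < 4 < 5. Listing each simplex with vertices in this order, K has dimension 2 with simplices:

  0-simplices (6): [0], [1], [2], [3], [4], [5]
  1-simplices (12): [0,1], [0,2], [0,3], [0,4], [1,2], [1,3], [1,5], [2,4], [2,5], [3,4], [3,5], [4,5]
  2-simplices (8): [0,1,2], [0,1,3], [0,2,4], [0,3,4], [1,2,5], [1,3,5], [2,4,5], [3,4,5]

Hence C_0 ≅ Z^6, C_1 ≅ Z^12, C_2 ≅ Z^8.

Boundary ∂_1: C_1 → C_0 sends each edge [p,q] (with p < q) to q − p.
The 6×12 boundary matrix has rank 5 and Smith normal form diag(1,1,1,1,1).

∂_2: C_2 → C_1 acts by ∂[p,q,r] = [q,r] − [p,r] + [p,q]. For instance
  ∂[3,4,5] = [4,5] − [3,5] + [3,4],
  ∂[1,2,5] = [2,5] − [1,5] + [1,2].
The resulting 12×8 matrix has rank 7, and its Smith normal form has invariant factors (1,1,1,1,1,1,1).

Computing H_k = (kernel of ∂_k) / (image of ∂_{k+1}):

  H_0: rank C_0 − rank ∂_1 = 6 − 5 = 1, and the invariant factors of ∂_1 are all 1, so H_0 ≅ Z.
  H_1: rank ker ∂_1 − rank ∂_2 = (12 − 5) − 7 = 0, and the invariant factors of ∂_2 are all 1, so H_1 ≅ 0.
  H_2: rank ker ∂_2 − rank ∂_3 = (8 − 7) − 0 = 1, and there is no ∂_3, so H_2 ≅ Z.

(K is a triangulation of the 2-sphere S^2.)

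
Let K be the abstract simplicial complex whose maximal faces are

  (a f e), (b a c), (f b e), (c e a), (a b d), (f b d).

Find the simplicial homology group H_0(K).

H_0 = Z.

Order the vertices as a < b < c < d < e < f. Listing each simplex with vertices in this order, K has dimension 2 with simplices:

  0-simplices (6): a, b, c, d, e, f
  1-simplices (12): ab, ac, ad, ae, af, bc, bd, be, bf, ce, df, ef
  2-simplices (6): abc, abd, ace, aef, bdf, bef

so the chain groups are C_0 ≅ Z^6, C_1 ≅ Z^12, C_2 ≅ Z^6.

Boundary ∂_1: C_1 → C_0 is given by ∂[p,q] = [q] − [p].
The 6×12 boundary matrix has rank 5 and Smith normal form diag(1,1,1,1,1).

Boundary ∂_2: C_2 → C_1 acts by ∂[p,q,r] = [q,r] − [p,r] + [p,q]. For instance
  ∂aef = ef − af + ae,
  ∂abd = bd − ad + ab.
As a 12×6 matrix over Z this has rank 6, with invariant factors (1,1,1,1,1,1).

From H_k ≅ ker(∂_k) / im(∂_{k+1}) we obtain:

  H_0: rank C_0 − rank ∂_1 = 6 − 5 = 1, and the invariant factors of ∂_1 are all 1, so H_0 = Z.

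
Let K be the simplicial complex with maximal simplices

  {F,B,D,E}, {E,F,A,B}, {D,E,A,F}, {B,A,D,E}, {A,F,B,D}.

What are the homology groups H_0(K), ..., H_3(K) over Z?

H_0 ≅ Z,  H_1 = 0,  H_2 = 0,  H_3 ≅ Z.

Take the total order A < B < D < E < F on the vertex set. Then K (dimension 3) consists of the simplices:

  0-simplices (5): A, B, D, E, F
  1-simplices (10): AB, AD, AE, AF, BD, BE, BF, DE, DF, EF
  2-simplices (10): ABD, ABE, ABF, ADE, ADF, AEF, BDE, BDF, BEF, DEF
  3-simplices (5): ABDE, ABDF, ABEF, ADEF, BDEF

Hence C_0 ≅ Z^5, C_1 ≅ Z^10, C_2 ≅ Z^10, C_3 ≅ Z^5.

Boundary ∂_1: C_1 → C_0 sends each edge [p,q] (with p < q) to q − p. For instance
  ∂AB = B − A.
As a 5×10 matrix over Z this has rank 4, with invariant factors (1,1,1,1).

The boundary map ∂_2: C_2 → C_1 sends each 2-simplex [p,q,r] to [q,r] − [p,r] + [p,q]. For instance
  ∂BDE = DE − BE + BD,
  ∂DEF = EF − DF + DE.
This gives a 10×10 integer matrix of rank 6; reducing to Smith normal form yields diagonal entries (1,1,1,1,1,1).

∂_3: C_3 → C_2 sends each 3-simplex σ to the alternating sum Σ_i (−1)^i (σ with its i-th vertex removed). For instance
  ∂ABDE = BDE − ADE + ABE − ABD,
  ∂ADEF = DEF − AEF + ADF − ADE.
As a 10×5 matrix over Z this has rank 4, with invariant factors (1,1,1,1).

Reading off H_k = ker ∂_k / im ∂_{k+1}:

  H_0: rank C_0 − rank ∂_1 = 5 − 4 = 1, and the invariant factors of ∂_1 are all 1, so H_0 = Z.
  H_1: rank ker ∂_1 − rank ∂_2 = (10 − 4) − 6 = 0, and the invariant factors of ∂_2 are all 1, so H_1 = 0.
  H_2: rank ker ∂_2 − rank ∂_3 = (10 − 6) − 4 = 0, and the invariant factors of ∂_3 are all 1, so H_2 = 0.
  H_3: rank ker ∂_3 − rank ∂_4 = (5 − 4) − 0 = 1, and there is no ∂_4, so H_3 = Z.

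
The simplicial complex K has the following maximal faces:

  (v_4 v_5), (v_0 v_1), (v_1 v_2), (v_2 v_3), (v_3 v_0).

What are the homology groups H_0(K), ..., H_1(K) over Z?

We work with the vertex ordering v_0 < v_1 < v_2 < v_3 < v_4 < v_5. The simplices of K, each written with vertices in increasing order, are:

  0-simplices (6): [v_0], [v_1], [v_2], [v_3], [v_4], [v_5]
  1-simplices (5): [v_0,v_1], [v_0,v_3], [v_1,v_2], [v_2,v_3], [v_4,v_5]

Hence C_0 ≅ Z^6, C_1 ≅ Z^5.

Boundary ∂_1: C_1 → C_0 is given by ∂[p,q] = [q] − [p].
The 6×5 boundary matrix has rank 4 and Smith normal form diag(1,1,1,1).

From H_k ≅ ker(∂_k) / im(∂_{k+1}) we obtain:

  H_0: rank C_0 − rank ∂_1 = 6 − 4 = 2, and the invariant factors of ∂_1 are all 1, so H_0 ≅ Z^2.
  H_1: rank ker ∂_1 − rank ∂_2 = (5 − 4) − 0 = 1, and there is no ∂_2, so H_1 ≅ Z.

H_0 ≅ Z^2,  H_1 ≅ Z.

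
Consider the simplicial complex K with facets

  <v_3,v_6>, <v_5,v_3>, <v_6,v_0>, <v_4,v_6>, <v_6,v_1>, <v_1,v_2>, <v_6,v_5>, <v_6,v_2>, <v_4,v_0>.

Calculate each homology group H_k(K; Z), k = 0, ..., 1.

Order the vertices as v_0 < v_1 < v_2 < v_3 < v_4 < v_5 < v_6. Listing each simplex with vertices in this order, K has dimension 1 with simplices:

  0-simplices (7): [v_0], [v_1], [v_2], [v_3], [v_4], [v_5], [v_6]
  1-simplices (9): [v_0,v_4], [v_0,v_6], [v_1,v_2], [v_1,v_6], [v_2,v_6], [v_3,v_5], [v_3,v_6], [v_4,v_6], [v_5,v_6]

giving chain groups C_0 ≅ Z^7, C_1 ≅ Z^9.

∂_1: C_1 → C_0 maps an edge to its endpoints' difference, ∂[p,q] = q − p. For instance
  ∂[v_0,v_4] = [v_4] − [v_0].
This gives a 7×9 integer matrix of rank 6; reducing to Smith normal form yields diagonal entries (1,1,1,1,1,1).

From H_k ≅ ker(∂_k) / im(∂_{k+1}) we obtain:

  H_0: rank C_0 − rank ∂_1 = 7 − 6 = 1, and the invariant factors of ∂_1 are all 1, so H_0 = Z.
  H_1: rank ker ∂_1 − rank ∂_2 = (9 − 6) − 0 = 3, and there is no ∂_2, so H_1 = Z^3.

As a check, the Euler characteristic is 7 − 9 = -2, which agrees with 1 − 3 = -2.

H_0 ≅ Z,  H_1 ≅ Z^3.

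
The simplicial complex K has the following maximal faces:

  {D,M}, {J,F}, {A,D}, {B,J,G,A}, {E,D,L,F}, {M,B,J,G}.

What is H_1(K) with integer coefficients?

Order the vertices as A < B < D < E < F < G < J < L < M. Listing each simplex with vertices in this order, K has dimension 3 with simplices:

  0-simplices (9): A, B, D, E, F, G, J, L, M
  1-simplices (18): AB, AD, AG, AJ, BG, BJ, BM, DE, DF, DL, DM, EF, EL, FJ, FL, GJ, GM, JM
  2-simplices (11): ABG, ABJ, AGJ, BGJ, BGM, BJM, DEF, DEL, DFL, EFL, GJM
  3-simplices (3): ABGJ, BGJM, DEFL

so the chain groups are C_0 ≅ Z^9, C_1 ≅ Z^18, C_2 ≅ Z^11, C_3 ≅ Z^3.

The boundary map ∂_1: C_1 → C_0 is given by ∂[p,q] = [q] − [p]. For instance
  ∂DM = M − D.
As a 9×18 matrix over Z this has rank 8, with invariant factors (1,1,1,1,1,1,1,1).

∂_2: C_2 → C_1 maps a triangle to the signed sum of its edges. For instance
  ∂BGJ = GJ − BJ + BG,
  ∂DFL = FL − DL + DF.
The resulting 18×11 matrix has rank 8, and its Smith normal form has invariant factors (1,1,1,1,1,1,1,1).

The boundary map ∂_3: C_3 → C_2 sends each 3-simplex σ to the alternating sum Σ_i (−1)^i (σ with its i-th vertex removed). For instance
  ∂ABGJ = BGJ − AGJ + ABJ − ABG,
  ∂BGJM = GJM − BJM + BGM − BGJ.
The 11×3 boundary matrix has rank 3 and Smith normal form diag(1,1,1).

From H_k ≅ ker(∂_k) / im(∂_{k+1}) we obtain:

  H_1: rank ker ∂_1 − rank ∂_2 = (18 − 8) − 8 = 2, and the invariant factors of ∂_2 are all 1, so H_1 = Z^2.

H_1 = Z^2.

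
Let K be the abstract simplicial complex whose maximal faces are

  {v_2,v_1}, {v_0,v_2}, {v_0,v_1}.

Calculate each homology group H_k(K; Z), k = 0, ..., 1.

H_0 ≅ Z,  H_1 ≅ Z.

Fix the vertex order v_0 < v_1 < v_2 and write every simplex with vertices in increasing order. Then dim K = 1 and the simplices of K are:

  0-simplices (3): [v_0], [v_1], [v_2]
  1-simplices (3): [v_0,v_1], [v_0,v_2], [v_1,v_2]

so the chain groups are C_0 ≅ Z^3, C_1 ≅ Z^3.

∂_1: C_1 → C_0 sends each edge [p,q] (with p < q) to q − p.
As a 3×3 matrix over Z this has rank 2, with invariant factors (1,1).

From H_k ≅ ker(∂_k) / im(∂_{k+1}) we obtain:

  H_0: rank C_0 − rank ∂_1 = 3 − 2 = 1, and the invariant factors of ∂_1 are all 1, so H_0 ≅ Z.
  H_1: rank ker ∂_1 − rank ∂_2 = (3 − 2) − 0 = 1, and there is no ∂_2, so H_1 ≅ Z.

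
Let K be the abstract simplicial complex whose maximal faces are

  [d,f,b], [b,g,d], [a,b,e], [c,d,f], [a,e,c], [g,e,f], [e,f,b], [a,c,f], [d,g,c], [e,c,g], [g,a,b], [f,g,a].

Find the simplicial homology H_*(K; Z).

H_0 = Z,  H_1 = Z_2,  H_2 = 0.

We work with the vertex ordering a < b < c < d < e < f < g. The simplices of K, each written with vertices in increasing order, are:

  0-simplices (7): a, b, c, d, e, f, g
  1-simplices (18): ab, ac, ae, af, ag, bd, be, bf, bg, cd, ce, cf, cg, df, dg, ef, eg, fg
  2-simplices (12): abe, abg, ace, acf, afg, bdf, bdg, bef, cdf, cdg, ceg, efg

giving chain groups C_0 ≅ Z^7, C_1 ≅ Z^18, C_2 ≅ Z^12.

∂_1: C_1 → C_0 maps an edge to its endpoints' difference, ∂[p,q] = q − p. For instance
  ∂bf = f − b.
The resulting 7×18 matrix has rank 6, and its Smith normal form has invariant factors (1,1,1,1,1,1).

∂_2: C_2 → C_1 sends each 2-simplex [p,q,r] to [q,r] − [p,r] + [p,q]. For instance
  ∂bdf = df − bf + bd,
  ∂abe = be − ae + ab.
As a 18×12 matrix over Z this has rank 12, with invariant factors (1,1,1,1,1,1,1,1,1,1,1,2).

From H_k ≅ ker(∂_k) / im(∂_{k+1}) we obtain:

  H_0: rank C_0 − rank ∂_1 = 7 − 6 = 1, and the invariant factors of ∂_1 are all 1, so H_0 ≅ Z.
  H_1: rank ker ∂_1 − rank ∂_2 = (18 − 6) − 12 = 0, and ∂_2 has invariant factor 2 > 1, so H_1 ≅ Z_2.
  H_2: rank ker ∂_2 − rank ∂_3 = (12 − 12) − 0 = 0, and there is no ∂_3, so H_2 ≅ 0.

As a check, the Euler characteristic is 7 − 18 + 12 = 1, which agrees with 1 − 0 + 0 = 1.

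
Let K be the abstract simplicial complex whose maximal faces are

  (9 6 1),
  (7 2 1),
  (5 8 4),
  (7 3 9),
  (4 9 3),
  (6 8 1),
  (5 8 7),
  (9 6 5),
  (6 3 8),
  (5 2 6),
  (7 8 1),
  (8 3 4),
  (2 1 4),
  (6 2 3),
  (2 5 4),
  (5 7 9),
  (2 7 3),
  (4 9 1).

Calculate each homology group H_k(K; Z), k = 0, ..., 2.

K has 9 vertices, 27 edges, 18 triangles.
rank ∂_0 = 0, rank ∂_1 = 8 ⇒ b_0 = 9 − 0 − 8 = 1; all invariant factors of ∂_1 are 1 so no torsion. So H_0 = Z.
rank ∂_1 = 8, rank ∂_2 = 17 ⇒ b_1 = 27 − 8 − 17 = 2; all invariant factors of ∂_2 are 1 so no torsion. So H_1 = Z^2.
rank ∂_2 = 17, rank ∂_3 = 0 ⇒ b_2 = 18 − 17 − 0 = 1. So H_2 = Z.

H_0 = Z,  H_1 = Z^2,  H_2 = Z.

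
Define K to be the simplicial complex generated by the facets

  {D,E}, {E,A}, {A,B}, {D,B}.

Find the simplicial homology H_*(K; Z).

H_0 = Z,  H_1 = Z.

K has 4 vertices, 4 edges.
rank ∂_0 = 0, rank ∂_1 = 3 ⇒ b_0 = 4 − 0 − 3 = 1; all invariant factors of ∂_1 are 1 so no torsion. So H_0 ≅ Z.
rank ∂_1 = 3, rank ∂_2 = 0 ⇒ b_1 = 4 − 3 − 0 = 1. So H_1 ≅ Z.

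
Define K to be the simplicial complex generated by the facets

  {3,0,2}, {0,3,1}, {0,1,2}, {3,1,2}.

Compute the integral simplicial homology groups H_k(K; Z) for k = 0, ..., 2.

Fix the vertex order 0 < 1 < 2 < 3 and write every simplex with vertices in increasing order. Then dim K = 2 and the simplices of K are:

  0-simplices (4): [0], [1], [2], [3]
  1-simplices (6): [0,1], [0,2], [0,3], [1,2], [1,3], [2,3]
  2-simplices (4): [0,1,2], [0,1,3], [0,2,3], [1,2,3]

giving chain groups C_0 ≅ Z^4, C_1 ≅ Z^6, C_2 ≅ Z^4.

∂_1: C_1 → C_0 sends each edge [p,q] (with p < q) to q − p. For instance
  ∂[1,3] = [3] − [1].
This gives a 4×6 integer matrix of rank 3; reducing to Smith normal form yields diagonal entries (1,1,1).

∂_2: C_2 → C_1 acts by ∂[p,q,r] = [q,r] − [p,r] + [p,q]. For instance
  ∂[0,1,3] = [1,3] − [0,3] + [0,1],
  ∂[0,2,3] = [2,3] − [0,3] + [0,2].
The resulting 6×4 matrix has rank 3, and its Smith normal form has invariant factors (1,1,1).

From H_k ≅ ker(∂_k) / im(∂_{k+1}) we obtain:

  H_0: rank C_0 − rank ∂_1 = 4 − 3 = 1, and the invariant factors of ∂_1 are all 1, so H_0 = Z.
  H_1: rank ker ∂_1 − rank ∂_2 = (6 − 3) − 3 = 0, and the invariant factors of ∂_2 are all 1, so H_1 = 0.
  H_2: rank ker ∂_2 − rank ∂_3 = (4 − 3) − 0 = 1, and there is no ∂_3, so H_2 = Z.

H_0 = Z,  H_1 = 0,  H_2 = Z.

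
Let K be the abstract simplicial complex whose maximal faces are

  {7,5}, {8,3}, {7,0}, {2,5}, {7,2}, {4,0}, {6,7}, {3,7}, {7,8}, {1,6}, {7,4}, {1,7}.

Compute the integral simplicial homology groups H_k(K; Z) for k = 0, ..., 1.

Order the vertices as 0 < 1 < 2 < 3 < 4 < 5 < 6 < 7 < 8. Listing each simplex with vertices in this order, K has dimension 1 with simplices:

  0-simplices (9): [0], [1], [2], [3], [4], [5], [6], [7], [8]
  1-simplices (12): [0,4], [0,7], [1,6], [1,7], [2,5], [2,7], [3,7], [3,8], [4,7], [5,7], [6,7], [7,8]

Hence C_0 ≅ Z^9, C_1 ≅ Z^12.

∂_1: C_1 → C_0 maps an edge to its endpoints' difference, ∂[p,q] = q − p.
This gives a 9×12 integer matrix of rank 8; reducing to Smith normal form yields diagonal entries (1,1,1,1,1,1,1,1).

Computing H_k = (kernel of ∂_k) / (image of ∂_{k+1}):

  H_0: rank C_0 − rank ∂_1 = 9 − 8 = 1, and the invariant factors of ∂_1 are all 1, so H_0 ≅ Z.
  H_1: rank ker ∂_1 − rank ∂_2 = (12 − 8) − 0 = 4, and there is no ∂_2, so H_1 ≅ Z^4.

As a check, the Euler characteristic is 9 − 12 = -3, which agrees with 1 − 4 = -3.

H_0 ≅ Z,  H_1 ≅ Z^4.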